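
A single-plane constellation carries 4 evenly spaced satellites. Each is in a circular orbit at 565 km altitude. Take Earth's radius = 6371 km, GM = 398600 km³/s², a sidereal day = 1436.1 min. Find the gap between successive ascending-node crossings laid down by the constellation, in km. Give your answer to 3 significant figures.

668 km

Semi-major axis a = 6371 + 565 = 6936 km. Period T = 2π√(a³/μ) = 2π√(6936³/398600) = 5748.8 s = 95.81 min.
Single-satellite node shift = (5748.8/86166) × 360° = 24.02°.
With 4 satellites evenly phased, successive equator crossings are 24.02/4 = 6.005° apart.
That is 6.005 × 111.2 = 668 km at the equator.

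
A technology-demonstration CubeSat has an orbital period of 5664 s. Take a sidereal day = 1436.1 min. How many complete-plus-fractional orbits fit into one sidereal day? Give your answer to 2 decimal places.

15.21

Orbits per sidereal day = 86166 / 5664.0 = 15.213.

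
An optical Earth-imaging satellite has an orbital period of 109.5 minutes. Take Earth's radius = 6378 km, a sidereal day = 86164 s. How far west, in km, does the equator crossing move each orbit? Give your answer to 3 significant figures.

T = 109.5 min = 6570.0 s.
During one orbit Earth rotates (6570.0 / 86164) × 360° = 27.45°.
At the equator that is 27.45° × (2π·6378/360) km/° = 27.45 × 111.3 = 3056 km.

3060 km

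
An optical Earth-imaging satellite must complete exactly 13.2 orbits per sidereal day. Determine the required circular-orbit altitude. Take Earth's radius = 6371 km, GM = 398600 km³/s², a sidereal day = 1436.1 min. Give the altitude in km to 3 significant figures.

Required period T = 86166 / 13.2 = 6527.7 s.
From T = 2π√(a³/μ): a = (μ T²/4π²)^(1/3) = (398600 × 6527.7² / 4π²)^(1/3) = 7549 km.
Altitude h = a − R = 7549 − 6371 = 1178 km.

1180 km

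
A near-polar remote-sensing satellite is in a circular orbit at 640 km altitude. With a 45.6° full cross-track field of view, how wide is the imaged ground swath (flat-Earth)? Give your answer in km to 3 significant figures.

538 km

Half-angle = 45.6°/2 = 22.8°.
Swath width ≈ 2h·tan(θ/2) = 2 × 640 × tan(22.8°) = 538.1 km.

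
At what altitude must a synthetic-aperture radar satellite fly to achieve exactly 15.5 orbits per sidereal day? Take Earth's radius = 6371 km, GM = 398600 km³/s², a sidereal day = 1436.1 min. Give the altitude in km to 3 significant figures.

412 km

Required period T = 86166 / 15.5 = 5559.1 s.
From T = 2π√(a³/μ): a = (μ T²/4π²)^(1/3) = (398600 × 5559.1² / 4π²)^(1/3) = 6783 km.
Altitude h = a − R = 6783 − 6371 = 412 km.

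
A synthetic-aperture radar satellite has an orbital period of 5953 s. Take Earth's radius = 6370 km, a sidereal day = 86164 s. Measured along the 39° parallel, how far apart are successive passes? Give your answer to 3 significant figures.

2150 km

Node shift per orbit = (5953.0/86164) × 360° = 24.87°.
Equatorial spacing = 24.87 × 111.2 km/° = 2765 km.
At 39° latitude, spacing = 2765 × cos(39°) = 2149 km.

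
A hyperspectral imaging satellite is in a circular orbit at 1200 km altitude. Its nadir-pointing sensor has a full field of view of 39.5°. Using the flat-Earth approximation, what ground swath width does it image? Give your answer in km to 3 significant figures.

Half-angle = 39.5°/2 = 19.75°.
Swath width ≈ 2h·tan(θ/2) = 2 × 1200 × tan(19.75°) = 861.7 km.

862 km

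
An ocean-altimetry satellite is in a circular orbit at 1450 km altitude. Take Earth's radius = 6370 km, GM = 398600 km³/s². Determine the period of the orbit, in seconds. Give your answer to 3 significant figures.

Semi-major axis a = 6370 + 1450 = 7820 km. Period T = 2π√(a³/μ) = 2π√(7820³/398600) = 6882.1 s = 114.70 min.

6880 seconds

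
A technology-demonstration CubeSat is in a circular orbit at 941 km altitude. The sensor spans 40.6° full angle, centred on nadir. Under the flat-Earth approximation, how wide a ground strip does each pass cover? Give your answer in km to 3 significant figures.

696 km

Half-angle = 40.6°/2 = 20.3°.
Swath width ≈ 2h·tan(θ/2) = 2 × 941 × tan(20.3°) = 696.2 km.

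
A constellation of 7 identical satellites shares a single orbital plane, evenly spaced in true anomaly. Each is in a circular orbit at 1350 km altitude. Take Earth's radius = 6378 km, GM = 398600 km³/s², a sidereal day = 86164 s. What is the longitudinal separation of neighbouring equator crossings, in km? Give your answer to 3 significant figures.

449 km

Semi-major axis a = 6378 + 1350 = 7728 km. Period T = 2π√(a³/μ) = 2π√(7728³/398600) = 6761.0 s = 112.68 min.
Single-satellite node shift = (6761.0/86164) × 360° = 28.25°.
With 7 satellites evenly phased, successive equator crossings are 28.25/7 = 4.035° apart.
That is 4.035 × 111.3 = 449 km at the equator.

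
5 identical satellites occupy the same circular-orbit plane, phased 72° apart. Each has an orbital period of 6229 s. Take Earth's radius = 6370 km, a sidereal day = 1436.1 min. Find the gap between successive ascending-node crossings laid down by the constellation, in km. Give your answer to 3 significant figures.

Single-satellite node shift = (6229.0/86166) × 360° = 26.02°.
With 5 satellites evenly phased, successive equator crossings are 26.02/5 = 5.205° apart.
That is 5.205 × 111.2 = 579 km at the equator.

579 km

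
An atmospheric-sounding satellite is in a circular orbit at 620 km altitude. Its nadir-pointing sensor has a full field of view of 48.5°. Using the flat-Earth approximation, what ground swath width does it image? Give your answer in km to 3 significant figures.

Half-angle = 48.5°/2 = 24.25°.
Swath width ≈ 2h·tan(θ/2) = 2 × 620 × tan(24.25°) = 558.6 km.

559 km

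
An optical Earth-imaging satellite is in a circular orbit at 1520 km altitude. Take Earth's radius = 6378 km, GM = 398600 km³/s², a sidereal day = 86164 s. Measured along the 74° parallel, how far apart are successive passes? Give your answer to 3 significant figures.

895 km

Semi-major axis a = 6378 + 1520 = 7898 km. Period T = 2π√(a³/μ) = 2π√(7898³/398600) = 6985.3 s = 116.42 min.
Node shift per orbit = (6985.3/86164) × 360° = 29.19°.
Equatorial spacing = 29.19 × 111.3 km/° = 3249 km.
At 74° latitude, spacing = 3249 × cos(74°) = 895 km.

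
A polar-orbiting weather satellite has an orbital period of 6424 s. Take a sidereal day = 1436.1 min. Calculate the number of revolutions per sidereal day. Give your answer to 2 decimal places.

13.41

Orbits per sidereal day = 86166 / 6424.0 = 13.413.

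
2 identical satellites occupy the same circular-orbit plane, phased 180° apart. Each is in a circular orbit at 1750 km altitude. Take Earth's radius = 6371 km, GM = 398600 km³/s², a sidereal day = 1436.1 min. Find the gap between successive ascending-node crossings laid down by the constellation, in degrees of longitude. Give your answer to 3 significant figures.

15.2°

Semi-major axis a = 6371 + 1750 = 8121 km. Period T = 2π√(a³/μ) = 2π√(8121³/398600) = 7283.3 s = 121.39 min.
Single-satellite node shift = (7283.3/86166) × 360° = 30.43°.
With 2 satellites evenly phased, successive equator crossings are 30.43/2 = 15.215° apart.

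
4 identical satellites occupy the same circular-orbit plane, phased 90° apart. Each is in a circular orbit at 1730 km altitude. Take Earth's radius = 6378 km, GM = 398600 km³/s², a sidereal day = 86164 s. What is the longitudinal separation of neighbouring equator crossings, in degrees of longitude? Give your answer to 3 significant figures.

7.59°

Semi-major axis a = 6378 + 1730 = 8108 km. Period T = 2π√(a³/μ) = 2π√(8108³/398600) = 7265.8 s = 121.10 min.
Single-satellite node shift = (7265.8/86164) × 360° = 30.36°.
With 4 satellites evenly phased, successive equator crossings are 30.36/4 = 7.589° apart.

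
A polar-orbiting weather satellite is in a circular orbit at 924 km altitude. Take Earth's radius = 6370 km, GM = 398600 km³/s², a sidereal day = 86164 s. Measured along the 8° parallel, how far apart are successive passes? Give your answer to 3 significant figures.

Semi-major axis a = 6370 + 924 = 7294 km. Period T = 2π√(a³/μ) = 2π√(7294³/398600) = 6199.5 s = 103.33 min.
Node shift per orbit = (6199.5/86164) × 360° = 25.90°.
Equatorial spacing = 25.90 × 111.2 km/° = 2880 km.
At 8° latitude, spacing = 2880 × cos(8°) = 2852 km.

2850 km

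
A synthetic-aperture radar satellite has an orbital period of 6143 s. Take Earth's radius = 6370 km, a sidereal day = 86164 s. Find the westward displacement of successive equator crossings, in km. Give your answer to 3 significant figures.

During one orbit Earth rotates (6143.0 / 86164) × 360° = 25.67°.
At the equator that is 25.67° × (2π·6370/360) km/° = 25.67 × 111.2 = 2853 km.

2850 km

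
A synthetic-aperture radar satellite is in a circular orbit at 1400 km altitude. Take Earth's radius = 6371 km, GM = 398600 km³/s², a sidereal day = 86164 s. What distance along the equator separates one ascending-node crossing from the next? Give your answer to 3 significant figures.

Semi-major axis a = 6371 + 1400 = 7771 km. Period T = 2π√(a³/μ) = 2π√(7771³/398600) = 6817.5 s = 113.63 min.
During one orbit Earth rotates (6817.5 / 86164) × 360° = 28.48°.
At the equator that is 28.48° × (2π·6371/360) km/° = 28.48 × 111.2 = 3167 km.

3170 km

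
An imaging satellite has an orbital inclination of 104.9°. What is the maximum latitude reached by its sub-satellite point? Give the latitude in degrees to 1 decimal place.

75.1°

Retrograde orbit: the ground track reaches ±(180° − i) = ±(180 − 104.9) = ±75.1°.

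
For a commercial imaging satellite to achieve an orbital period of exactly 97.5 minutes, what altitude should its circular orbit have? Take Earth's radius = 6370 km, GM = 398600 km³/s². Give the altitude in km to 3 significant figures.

T = 97.5 min = 5850.0 s.
From T = 2π√(a³/μ): a = (μ T²/4π²)^(1/3) = (398600 × 5850.0² / 4π²)^(1/3) = 7017 km.
Altitude h = a − R = 7017 − 6370 = 647 km.

647 km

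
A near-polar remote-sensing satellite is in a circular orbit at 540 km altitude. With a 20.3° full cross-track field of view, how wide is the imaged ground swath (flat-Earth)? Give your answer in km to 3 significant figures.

Half-angle = 20.3°/2 = 10.15°.
Swath width ≈ 2h·tan(θ/2) = 2 × 540 × tan(10.15°) = 193.3 km.

193 km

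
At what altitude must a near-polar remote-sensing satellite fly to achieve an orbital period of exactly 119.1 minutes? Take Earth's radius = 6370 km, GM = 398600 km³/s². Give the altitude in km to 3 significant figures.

1650 km

T = 119.1 min = 7146.0 s.
From T = 2π√(a³/μ): a = (μ T²/4π²)^(1/3) = (398600 × 7146.0² / 4π²)^(1/3) = 8019 km.
Altitude h = a − R = 8019 − 6370 = 1649 km.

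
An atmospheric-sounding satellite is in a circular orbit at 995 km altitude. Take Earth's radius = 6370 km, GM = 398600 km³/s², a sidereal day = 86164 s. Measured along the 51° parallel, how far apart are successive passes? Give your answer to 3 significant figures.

Semi-major axis a = 6370 + 995 = 7365 km. Period T = 2π√(a³/μ) = 2π√(7365³/398600) = 6290.3 s = 104.84 min.
Node shift per orbit = (6290.3/86164) × 360° = 26.28°.
Equatorial spacing = 26.28 × 111.2 km/° = 2922 km.
At 51° latitude, spacing = 2922 × cos(51°) = 1839 km.

1840 km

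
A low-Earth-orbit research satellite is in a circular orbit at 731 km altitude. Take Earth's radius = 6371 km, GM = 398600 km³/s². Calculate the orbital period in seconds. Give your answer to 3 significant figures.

5960 seconds

Semi-major axis a = 6371 + 731 = 7102 km. Period T = 2π√(a³/μ) = 2π√(7102³/398600) = 5956.4 s = 99.27 min.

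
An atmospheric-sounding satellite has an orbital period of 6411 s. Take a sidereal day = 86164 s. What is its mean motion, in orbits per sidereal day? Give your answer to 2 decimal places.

13.44

Orbits per sidereal day = 86164 / 6411.0 = 13.440.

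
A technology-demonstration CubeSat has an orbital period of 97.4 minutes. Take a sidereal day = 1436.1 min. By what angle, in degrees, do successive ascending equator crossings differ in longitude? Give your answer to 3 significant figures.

T = 97.4 min = 5844.0 s.
During one orbit Earth rotates (5844.0 / 86166) × 360° = 24.42°.

24.4°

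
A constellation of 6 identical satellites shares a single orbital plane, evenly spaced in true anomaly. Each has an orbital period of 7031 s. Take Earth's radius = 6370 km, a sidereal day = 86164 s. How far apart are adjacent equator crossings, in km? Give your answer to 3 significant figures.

544 km

Single-satellite node shift = (7031.0/86164) × 360° = 29.38°.
With 6 satellites evenly phased, successive equator crossings are 29.38/6 = 4.896° apart.
That is 4.896 × 111.2 = 544 km at the equator.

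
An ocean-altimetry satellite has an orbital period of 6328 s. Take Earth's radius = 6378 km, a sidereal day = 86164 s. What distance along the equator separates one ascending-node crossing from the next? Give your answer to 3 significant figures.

During one orbit Earth rotates (6328.0 / 86164) × 360° = 26.44°.
At the equator that is 26.44° × (2π·6378/360) km/° = 26.44 × 111.3 = 2943 km.

2940 km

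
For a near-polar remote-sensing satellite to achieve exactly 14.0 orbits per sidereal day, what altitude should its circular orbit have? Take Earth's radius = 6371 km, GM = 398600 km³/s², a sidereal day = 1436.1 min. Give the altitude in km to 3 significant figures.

888 km

Required period T = 86166 / 14.0 = 6154.7 s.
From T = 2π√(a³/μ): a = (μ T²/4π²)^(1/3) = (398600 × 6154.7² / 4π²)^(1/3) = 7259 km.
Altitude h = a − R = 7259 − 6371 = 888 km.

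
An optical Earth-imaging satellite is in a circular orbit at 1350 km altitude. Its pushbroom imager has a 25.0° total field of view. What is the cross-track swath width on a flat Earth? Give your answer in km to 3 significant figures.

Half-angle = 25.0°/2 = 12.5°.
Swath width ≈ 2h·tan(θ/2) = 2 × 1350 × tan(12.5°) = 598.6 km.

599 km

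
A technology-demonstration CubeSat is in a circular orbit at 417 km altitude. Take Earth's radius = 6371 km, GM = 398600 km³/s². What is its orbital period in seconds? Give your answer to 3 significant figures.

5570 seconds

Semi-major axis a = 6371 + 417 = 6788 km. Period T = 2π√(a³/μ) = 2π√(6788³/398600) = 5565.8 s = 92.76 min.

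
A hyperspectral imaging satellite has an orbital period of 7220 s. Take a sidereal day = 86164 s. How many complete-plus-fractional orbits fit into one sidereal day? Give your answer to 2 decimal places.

11.93

Orbits per sidereal day = 86164 / 7220.0 = 11.934.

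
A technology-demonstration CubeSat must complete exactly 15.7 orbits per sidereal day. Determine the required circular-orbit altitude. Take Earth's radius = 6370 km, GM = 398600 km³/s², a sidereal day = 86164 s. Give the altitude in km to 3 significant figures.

Required period T = 86164 / 15.7 = 5488.2 s.
From T = 2π√(a³/μ): a = (μ T²/4π²)^(1/3) = (398600 × 5488.2² / 4π²)^(1/3) = 6725 km.
Altitude h = a − R = 6725 − 6370 = 355 km.

355 km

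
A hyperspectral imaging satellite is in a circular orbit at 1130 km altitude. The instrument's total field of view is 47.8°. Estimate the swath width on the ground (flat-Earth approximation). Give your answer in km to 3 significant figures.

1000 km

Half-angle = 47.8°/2 = 23.9°.
Swath width ≈ 2h·tan(θ/2) = 2 × 1130 × tan(23.9°) = 1001.5 km.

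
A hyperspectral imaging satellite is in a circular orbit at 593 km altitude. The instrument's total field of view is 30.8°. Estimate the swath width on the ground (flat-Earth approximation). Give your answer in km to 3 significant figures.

Half-angle = 30.8°/2 = 15.4°.
Swath width ≈ 2h·tan(θ/2) = 2 × 593 × tan(15.4°) = 326.7 km.

327 km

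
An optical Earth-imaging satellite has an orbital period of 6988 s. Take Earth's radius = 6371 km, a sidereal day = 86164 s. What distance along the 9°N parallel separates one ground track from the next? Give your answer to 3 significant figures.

3210 km

Node shift per orbit = (6988.0/86164) × 360° = 29.20°.
Equatorial spacing = 29.20 × 111.2 km/° = 3246 km.
At 9° latitude, spacing = 3246 × cos(9°) = 3207 km.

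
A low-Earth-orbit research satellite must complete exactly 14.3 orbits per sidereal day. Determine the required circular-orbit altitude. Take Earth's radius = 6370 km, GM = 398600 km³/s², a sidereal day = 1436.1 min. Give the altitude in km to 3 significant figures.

787 km

Required period T = 86166 / 14.3 = 6025.6 s.
From T = 2π√(a³/μ): a = (μ T²/4π²)^(1/3) = (398600 × 6025.6² / 4π²)^(1/3) = 7157 km.
Altitude h = a − R = 7157 − 6370 = 787 km.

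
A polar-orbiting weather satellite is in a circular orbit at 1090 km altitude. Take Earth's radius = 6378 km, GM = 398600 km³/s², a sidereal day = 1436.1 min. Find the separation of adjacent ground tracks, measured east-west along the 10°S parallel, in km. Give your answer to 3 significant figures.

2940 km

Semi-major axis a = 6378 + 1090 = 7468 km. Period T = 2π√(a³/μ) = 2π√(7468³/398600) = 6422.7 s = 107.05 min.
Node shift per orbit = (6422.7/86166) × 360° = 26.83°.
Equatorial spacing = 26.83 × 111.3 km/° = 2987 km.
At 10° latitude, spacing = 2987 × cos(10°) = 2942 km.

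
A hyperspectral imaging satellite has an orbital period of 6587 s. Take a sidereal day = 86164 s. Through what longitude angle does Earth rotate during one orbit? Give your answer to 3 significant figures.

27.5°

During one orbit Earth rotates (6587.0 / 86164) × 360° = 27.52°.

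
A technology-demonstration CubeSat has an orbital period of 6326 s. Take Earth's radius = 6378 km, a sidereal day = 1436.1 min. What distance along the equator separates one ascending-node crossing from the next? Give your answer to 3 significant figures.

2940 km

During one orbit Earth rotates (6326.0 / 86166) × 360° = 26.43°.
At the equator that is 26.43° × (2π·6378/360) km/° = 26.43 × 111.3 = 2942 km.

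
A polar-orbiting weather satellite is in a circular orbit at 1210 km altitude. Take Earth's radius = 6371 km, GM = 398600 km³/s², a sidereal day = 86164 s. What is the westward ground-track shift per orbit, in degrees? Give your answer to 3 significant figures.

27.4°

Semi-major axis a = 6371 + 1210 = 7581 km. Period T = 2π√(a³/μ) = 2π√(7581³/398600) = 6569.0 s = 109.48 min.
During one orbit Earth rotates (6569.0 / 86164) × 360° = 27.45°.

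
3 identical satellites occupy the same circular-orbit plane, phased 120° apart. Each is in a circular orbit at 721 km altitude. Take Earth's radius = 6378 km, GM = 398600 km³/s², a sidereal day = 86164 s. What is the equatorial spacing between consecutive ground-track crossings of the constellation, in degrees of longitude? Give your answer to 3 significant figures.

8.29°

Semi-major axis a = 6378 + 721 = 7099 km. Period T = 2π√(a³/μ) = 2π√(7099³/398600) = 5952.6 s = 99.21 min.
Single-satellite node shift = (5952.6/86164) × 360° = 24.87°.
With 3 satellites evenly phased, successive equator crossings are 24.87/3 = 8.290° apart.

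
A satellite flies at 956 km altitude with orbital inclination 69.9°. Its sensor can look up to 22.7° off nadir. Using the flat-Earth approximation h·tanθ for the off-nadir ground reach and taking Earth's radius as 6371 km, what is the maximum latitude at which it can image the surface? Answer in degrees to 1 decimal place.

For a prograde orbit the ground track reaches latitude ±i = ±69.9°.
Sensor half-swath on the ground ≈ 956·tan(22.7°) = 400 km = 3.60° of latitude.
Maximum observable latitude ≈ 69.9 + 3.60 = 73.5°.

73.5°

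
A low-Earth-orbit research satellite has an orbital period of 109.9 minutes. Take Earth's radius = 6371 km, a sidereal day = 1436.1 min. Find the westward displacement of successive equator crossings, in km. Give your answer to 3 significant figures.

3060 km

T = 109.9 min = 6594.0 s.
During one orbit Earth rotates (6594.0 / 86166) × 360° = 27.55°.
At the equator that is 27.55° × (2π·6371/360) km/° = 27.55 × 111.2 = 3063 km.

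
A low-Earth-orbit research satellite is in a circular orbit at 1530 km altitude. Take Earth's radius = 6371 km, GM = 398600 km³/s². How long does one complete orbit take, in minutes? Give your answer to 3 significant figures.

116 min

Semi-major axis a = 6371 + 1530 = 7901 km. Period T = 2π√(a³/μ) = 2π√(7901³/398600) = 6989.3 s = 116.49 min.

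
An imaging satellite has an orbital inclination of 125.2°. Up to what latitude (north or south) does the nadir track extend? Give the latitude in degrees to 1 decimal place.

Retrograde orbit: the ground track reaches ±(180° − i) = ±(180 − 125.2) = ±54.8°.

54.8°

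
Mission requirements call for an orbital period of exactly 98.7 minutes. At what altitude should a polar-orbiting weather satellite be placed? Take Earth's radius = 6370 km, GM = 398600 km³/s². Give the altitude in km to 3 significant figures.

T = 98.7 min = 5922.0 s.
From T = 2π√(a³/μ): a = (μ T²/4π²)^(1/3) = (398600 × 5922.0² / 4π²)^(1/3) = 7075 km.
Altitude h = a − R = 7075 − 6370 = 705 km.

705 km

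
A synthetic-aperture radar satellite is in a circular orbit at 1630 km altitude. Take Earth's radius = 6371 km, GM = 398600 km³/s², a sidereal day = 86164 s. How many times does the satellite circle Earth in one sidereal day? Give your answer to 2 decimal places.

Semi-major axis a = 6371 + 1630 = 8001 km. Period T = 2π√(a³/μ) = 2π√(8001³/398600) = 7122.4 s = 118.71 min.
Orbits per sidereal day = 86164 / 7122.4 = 12.098.

12.10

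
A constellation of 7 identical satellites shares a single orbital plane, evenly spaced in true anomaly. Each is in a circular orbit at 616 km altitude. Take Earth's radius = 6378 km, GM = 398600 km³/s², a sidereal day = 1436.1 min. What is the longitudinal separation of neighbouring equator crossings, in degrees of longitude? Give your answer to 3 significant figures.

3.47°

Semi-major axis a = 6378 + 616 = 6994 km. Period T = 2π√(a³/μ) = 2π√(6994³/398600) = 5821.0 s = 97.02 min.
Single-satellite node shift = (5821.0/86166) × 360° = 24.32°.
With 7 satellites evenly phased, successive equator crossings are 24.32/7 = 3.474° apart.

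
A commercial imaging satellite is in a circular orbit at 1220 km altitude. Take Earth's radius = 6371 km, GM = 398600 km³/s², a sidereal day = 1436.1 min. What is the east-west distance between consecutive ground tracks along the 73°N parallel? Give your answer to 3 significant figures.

Semi-major axis a = 6371 + 1220 = 7591 km. Period T = 2π√(a³/μ) = 2π√(7591³/398600) = 6582.0 s = 109.70 min.
Node shift per orbit = (6582.0/86166) × 360° = 27.50°.
Equatorial spacing = 27.50 × 111.2 km/° = 3058 km.
At 73° latitude, spacing = 3058 × cos(73°) = 894 km.

894 km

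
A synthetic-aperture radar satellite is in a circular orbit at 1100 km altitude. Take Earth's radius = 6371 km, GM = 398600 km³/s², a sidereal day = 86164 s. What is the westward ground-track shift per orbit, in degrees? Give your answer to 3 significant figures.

26.9°

Semi-major axis a = 6371 + 1100 = 7471 km. Period T = 2π√(a³/μ) = 2π√(7471³/398600) = 6426.6 s = 107.11 min.
During one orbit Earth rotates (6426.6 / 86164) × 360° = 26.85°.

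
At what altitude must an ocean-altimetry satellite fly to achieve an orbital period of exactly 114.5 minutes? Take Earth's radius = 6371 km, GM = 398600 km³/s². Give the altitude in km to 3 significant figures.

1440 km

T = 114.5 min = 6870.0 s.
From T = 2π√(a³/μ): a = (μ T²/4π²)^(1/3) = (398600 × 6870.0² / 4π²)^(1/3) = 7811 km.
Altitude h = a − R = 7811 − 6371 = 1440 km.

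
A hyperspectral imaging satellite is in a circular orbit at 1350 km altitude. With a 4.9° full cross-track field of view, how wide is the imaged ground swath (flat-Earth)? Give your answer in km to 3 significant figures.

116 km

Half-angle = 4.9°/2 = 2.45°.
Swath width ≈ 2h·tan(θ/2) = 2 × 1350 × tan(2.45°) = 115.5 km.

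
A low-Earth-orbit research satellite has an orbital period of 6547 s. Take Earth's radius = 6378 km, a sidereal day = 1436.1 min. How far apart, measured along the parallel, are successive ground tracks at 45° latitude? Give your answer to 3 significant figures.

2150 km

Node shift per orbit = (6547.0/86166) × 360° = 27.35°.
Equatorial spacing = 27.35 × 111.3 km/° = 3045 km.
At 45° latitude, spacing = 3045 × cos(45°) = 2153 km.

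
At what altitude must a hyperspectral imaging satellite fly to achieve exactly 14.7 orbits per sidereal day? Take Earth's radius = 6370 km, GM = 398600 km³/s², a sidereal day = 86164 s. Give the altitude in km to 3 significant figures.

656 km

Required period T = 86164 / 14.7 = 5861.5 s.
From T = 2π√(a³/μ): a = (μ T²/4π²)^(1/3) = (398600 × 5861.5² / 4π²)^(1/3) = 7026 km.
Altitude h = a − R = 7026 − 6370 = 656 km.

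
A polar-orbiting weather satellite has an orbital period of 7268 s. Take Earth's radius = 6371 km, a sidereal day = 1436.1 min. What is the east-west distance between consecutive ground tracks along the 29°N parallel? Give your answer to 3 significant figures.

2950 km

Node shift per orbit = (7268.0/86166) × 360° = 30.37°.
Equatorial spacing = 30.37 × 111.2 km/° = 3376 km.
At 29° latitude, spacing = 3376 × cos(29°) = 2953 km.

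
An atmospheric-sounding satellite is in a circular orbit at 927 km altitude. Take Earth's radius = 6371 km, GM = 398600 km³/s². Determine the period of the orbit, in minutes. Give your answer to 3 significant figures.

103 min

Semi-major axis a = 6371 + 927 = 7298 km. Period T = 2π√(a³/μ) = 2π√(7298³/398600) = 6204.6 s = 103.41 min.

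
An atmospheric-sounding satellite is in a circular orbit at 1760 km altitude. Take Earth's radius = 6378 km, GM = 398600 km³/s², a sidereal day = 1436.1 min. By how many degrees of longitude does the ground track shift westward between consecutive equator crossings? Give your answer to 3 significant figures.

Semi-major axis a = 6378 + 1760 = 8138 km. Period T = 2π√(a³/μ) = 2π√(8138³/398600) = 7306.1 s = 121.77 min.
During one orbit Earth rotates (7306.1 / 86166) × 360° = 30.52°.

30.5°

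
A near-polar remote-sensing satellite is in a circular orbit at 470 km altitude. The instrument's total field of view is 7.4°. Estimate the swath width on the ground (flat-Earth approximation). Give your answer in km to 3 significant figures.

60.8 km

Half-angle = 7.4°/2 = 3.7°.
Swath width ≈ 2h·tan(θ/2) = 2 × 470 × tan(3.7°) = 60.8 km.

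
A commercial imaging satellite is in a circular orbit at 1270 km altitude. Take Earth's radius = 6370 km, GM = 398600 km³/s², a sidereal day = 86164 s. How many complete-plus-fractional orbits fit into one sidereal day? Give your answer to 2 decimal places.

Semi-major axis a = 6370 + 1270 = 7640 km. Period T = 2π√(a³/μ) = 2π√(7640³/398600) = 6645.9 s = 110.76 min.
Orbits per sidereal day = 86164 / 6645.9 = 12.965.

12.97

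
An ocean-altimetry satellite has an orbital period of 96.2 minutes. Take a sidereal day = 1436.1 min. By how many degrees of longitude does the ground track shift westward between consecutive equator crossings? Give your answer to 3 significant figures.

24.1°

T = 96.2 min = 5772.0 s.
During one orbit Earth rotates (5772.0 / 86166) × 360° = 24.12°.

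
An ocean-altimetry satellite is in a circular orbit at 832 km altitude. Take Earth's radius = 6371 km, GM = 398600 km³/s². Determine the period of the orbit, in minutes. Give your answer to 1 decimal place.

101.4 min

Semi-major axis a = 6371 + 832 = 7203 km. Period T = 2π√(a³/μ) = 2π√(7203³/398600) = 6083.9 s = 101.40 min.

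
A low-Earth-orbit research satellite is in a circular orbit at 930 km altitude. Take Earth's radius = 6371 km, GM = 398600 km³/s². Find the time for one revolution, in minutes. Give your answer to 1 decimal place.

103.5 min

Semi-major axis a = 6371 + 930 = 7301 km. Period T = 2π√(a³/μ) = 2π√(7301³/398600) = 6208.5 s = 103.47 min.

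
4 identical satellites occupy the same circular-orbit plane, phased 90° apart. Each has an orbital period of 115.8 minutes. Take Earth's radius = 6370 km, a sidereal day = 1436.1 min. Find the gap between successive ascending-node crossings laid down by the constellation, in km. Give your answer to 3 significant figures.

T = 115.8 min = 6948.0 s.
Single-satellite node shift = (6948.0/86166) × 360° = 29.03°.
With 4 satellites evenly phased, successive equator crossings are 29.03/4 = 7.257° apart.
That is 7.257 × 111.2 = 807 km at the equator.

807 km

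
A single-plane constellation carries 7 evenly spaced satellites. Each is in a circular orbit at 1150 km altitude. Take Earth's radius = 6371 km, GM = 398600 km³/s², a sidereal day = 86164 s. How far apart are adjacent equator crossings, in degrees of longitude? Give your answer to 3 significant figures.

Semi-major axis a = 6371 + 1150 = 7521 km. Period T = 2π√(a³/μ) = 2π√(7521³/398600) = 6491.2 s = 108.19 min.
Single-satellite node shift = (6491.2/86164) × 360° = 27.12°.
With 7 satellites evenly phased, successive equator crossings are 27.12/7 = 3.874° apart.

3.87°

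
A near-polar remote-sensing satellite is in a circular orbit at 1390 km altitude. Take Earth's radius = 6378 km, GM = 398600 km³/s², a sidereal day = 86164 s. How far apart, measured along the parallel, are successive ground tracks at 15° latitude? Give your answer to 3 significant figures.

Semi-major axis a = 6378 + 1390 = 7768 km. Period T = 2π√(a³/μ) = 2π√(7768³/398600) = 6813.6 s = 113.56 min.
Node shift per orbit = (6813.6/86164) × 360° = 28.47°.
Equatorial spacing = 28.47 × 111.3 km/° = 3169 km.
At 15° latitude, spacing = 3169 × cos(15°) = 3061 km.

3060 km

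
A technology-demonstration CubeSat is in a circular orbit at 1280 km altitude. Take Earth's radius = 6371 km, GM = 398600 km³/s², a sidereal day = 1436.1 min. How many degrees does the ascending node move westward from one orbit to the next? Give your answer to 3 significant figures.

Semi-major axis a = 6371 + 1280 = 7651 km. Period T = 2π√(a³/μ) = 2π√(7651³/398600) = 6660.2 s = 111.00 min.
During one orbit Earth rotates (6660.2 / 86166) × 360° = 27.83°.

27.8°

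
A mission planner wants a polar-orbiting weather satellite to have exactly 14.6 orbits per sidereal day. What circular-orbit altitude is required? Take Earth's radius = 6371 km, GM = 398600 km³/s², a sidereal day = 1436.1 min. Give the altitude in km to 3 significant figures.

688 km

Required period T = 86166 / 14.6 = 5901.8 s.
From T = 2π√(a³/μ): a = (μ T²/4π²)^(1/3) = (398600 × 5901.8² / 4π²)^(1/3) = 7059 km.
Altitude h = a − R = 7059 − 6371 = 688 km.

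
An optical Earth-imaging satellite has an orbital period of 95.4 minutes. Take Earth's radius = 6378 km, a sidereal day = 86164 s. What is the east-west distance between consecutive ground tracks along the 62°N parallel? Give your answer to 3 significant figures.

1250 km

T = 95.4 min = 5724.0 s.
Node shift per orbit = (5724.0/86164) × 360° = 23.92°.
Equatorial spacing = 23.92 × 111.3 km/° = 2662 km.
At 62° latitude, spacing = 2662 × cos(62°) = 1250 km.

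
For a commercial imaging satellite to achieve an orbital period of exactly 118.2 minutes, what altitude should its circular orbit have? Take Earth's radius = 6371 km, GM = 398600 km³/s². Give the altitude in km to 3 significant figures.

1610 km

T = 118.2 min = 7092.0 s.
From T = 2π√(a³/μ): a = (μ T²/4π²)^(1/3) = (398600 × 7092.0² / 4π²)^(1/3) = 7978 km.
Altitude h = a − R = 7978 − 6371 = 1607 km.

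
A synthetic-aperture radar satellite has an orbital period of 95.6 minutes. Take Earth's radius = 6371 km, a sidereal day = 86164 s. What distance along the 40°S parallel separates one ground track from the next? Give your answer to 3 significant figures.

2040 km

T = 95.6 min = 5736.0 s.
Node shift per orbit = (5736.0/86164) × 360° = 23.97°.
Equatorial spacing = 23.97 × 111.2 km/° = 2665 km.
At 40° latitude, spacing = 2665 × cos(40°) = 2041 km.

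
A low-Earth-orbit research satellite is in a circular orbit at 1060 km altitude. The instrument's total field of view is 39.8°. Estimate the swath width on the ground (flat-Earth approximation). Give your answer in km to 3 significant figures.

767 km

Half-angle = 39.8°/2 = 19.9°.
Swath width ≈ 2h·tan(θ/2) = 2 × 1060 × tan(19.9°) = 767.4 km.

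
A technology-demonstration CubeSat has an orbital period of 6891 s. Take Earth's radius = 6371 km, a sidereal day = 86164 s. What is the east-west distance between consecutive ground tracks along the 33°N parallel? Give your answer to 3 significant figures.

Node shift per orbit = (6891.0/86164) × 360° = 28.79°.
Equatorial spacing = 28.79 × 111.2 km/° = 3201 km.
At 33° latitude, spacing = 3201 × cos(33°) = 2685 km.

2680 km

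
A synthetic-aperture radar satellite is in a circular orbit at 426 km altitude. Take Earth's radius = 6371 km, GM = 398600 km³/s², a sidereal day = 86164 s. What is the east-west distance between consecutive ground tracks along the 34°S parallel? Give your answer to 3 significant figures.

Semi-major axis a = 6371 + 426 = 6797 km. Period T = 2π√(a³/μ) = 2π√(6797³/398600) = 5576.8 s = 92.95 min.
Node shift per orbit = (5576.8/86164) × 360° = 23.30°.
Equatorial spacing = 23.30 × 111.2 km/° = 2591 km.
At 34° latitude, spacing = 2591 × cos(34°) = 2148 km.

2150 km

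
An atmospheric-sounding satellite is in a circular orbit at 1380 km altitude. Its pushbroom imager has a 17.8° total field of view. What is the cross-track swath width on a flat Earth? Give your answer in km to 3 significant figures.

432 km

Half-angle = 17.8°/2 = 8.9°.
Swath width ≈ 2h·tan(θ/2) = 2 × 1380 × tan(8.9°) = 432.2 km.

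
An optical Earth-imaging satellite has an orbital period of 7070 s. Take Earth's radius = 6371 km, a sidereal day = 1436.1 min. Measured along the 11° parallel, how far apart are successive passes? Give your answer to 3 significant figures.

Node shift per orbit = (7070.0/86166) × 360° = 29.54°.
Equatorial spacing = 29.54 × 111.2 km/° = 3285 km.
At 11° latitude, spacing = 3285 × cos(11°) = 3224 km.

3220 km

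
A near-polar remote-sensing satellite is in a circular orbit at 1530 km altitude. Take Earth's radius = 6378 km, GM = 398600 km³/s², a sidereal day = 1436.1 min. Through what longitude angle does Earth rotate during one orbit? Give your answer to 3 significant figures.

29.2°

Semi-major axis a = 6378 + 1530 = 7908 km. Period T = 2π√(a³/μ) = 2π√(7908³/398600) = 6998.6 s = 116.64 min.
During one orbit Earth rotates (6998.6 / 86166) × 360° = 29.24°.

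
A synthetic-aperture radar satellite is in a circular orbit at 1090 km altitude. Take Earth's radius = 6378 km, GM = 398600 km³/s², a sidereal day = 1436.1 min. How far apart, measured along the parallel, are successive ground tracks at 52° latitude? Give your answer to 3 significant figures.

Semi-major axis a = 6378 + 1090 = 7468 km. Period T = 2π√(a³/μ) = 2π√(7468³/398600) = 6422.7 s = 107.05 min.
Node shift per orbit = (6422.7/86166) × 360° = 26.83°.
Equatorial spacing = 26.83 × 111.3 km/° = 2987 km.
At 52° latitude, spacing = 2987 × cos(52°) = 1839 km.

1840 km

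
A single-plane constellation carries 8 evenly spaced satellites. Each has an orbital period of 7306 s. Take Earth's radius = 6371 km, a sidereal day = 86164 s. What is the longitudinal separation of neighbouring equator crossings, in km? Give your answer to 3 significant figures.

424 km

Single-satellite node shift = (7306.0/86164) × 360° = 30.53°.
With 8 satellites evenly phased, successive equator crossings are 30.53/8 = 3.816° apart.
That is 3.816 × 111.2 = 424 km at the equator.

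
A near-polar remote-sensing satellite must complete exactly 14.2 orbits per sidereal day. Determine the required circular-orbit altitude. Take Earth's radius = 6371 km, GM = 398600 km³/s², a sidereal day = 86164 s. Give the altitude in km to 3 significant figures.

Required period T = 86164 / 14.2 = 6067.9 s.
From T = 2π√(a³/μ): a = (μ T²/4π²)^(1/3) = (398600 × 6067.9² / 4π²)^(1/3) = 7190 km.
Altitude h = a − R = 7190 − 6371 = 819 km.

819 km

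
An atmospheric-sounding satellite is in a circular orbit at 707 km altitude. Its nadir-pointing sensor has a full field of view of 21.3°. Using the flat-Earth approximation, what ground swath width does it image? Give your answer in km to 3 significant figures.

266 km

Half-angle = 21.3°/2 = 10.65°.
Swath width ≈ 2h·tan(θ/2) = 2 × 707 × tan(10.65°) = 265.9 km.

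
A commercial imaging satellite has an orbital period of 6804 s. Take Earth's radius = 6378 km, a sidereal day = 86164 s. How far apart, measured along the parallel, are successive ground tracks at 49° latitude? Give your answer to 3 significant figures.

Node shift per orbit = (6804.0/86164) × 360° = 28.43°.
Equatorial spacing = 28.43 × 111.3 km/° = 3164 km.
At 49° latitude, spacing = 3164 × cos(49°) = 2076 km.

2080 km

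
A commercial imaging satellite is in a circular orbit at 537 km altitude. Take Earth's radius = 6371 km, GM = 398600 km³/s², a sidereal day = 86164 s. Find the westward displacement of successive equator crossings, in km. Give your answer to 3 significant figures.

2650 km

Semi-major axis a = 6371 + 537 = 6908 km. Period T = 2π√(a³/μ) = 2π√(6908³/398600) = 5714.0 s = 95.23 min.
During one orbit Earth rotates (5714.0 / 86164) × 360° = 23.87°.
At the equator that is 23.87° × (2π·6371/360) km/° = 23.87 × 111.2 = 2655 km.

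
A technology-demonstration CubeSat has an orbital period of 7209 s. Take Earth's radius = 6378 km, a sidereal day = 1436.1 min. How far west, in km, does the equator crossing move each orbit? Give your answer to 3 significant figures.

During one orbit Earth rotates (7209.0 / 86166) × 360° = 30.12°.
At the equator that is 30.12° × (2π·6378/360) km/° = 30.12 × 111.3 = 3353 km.

3350 km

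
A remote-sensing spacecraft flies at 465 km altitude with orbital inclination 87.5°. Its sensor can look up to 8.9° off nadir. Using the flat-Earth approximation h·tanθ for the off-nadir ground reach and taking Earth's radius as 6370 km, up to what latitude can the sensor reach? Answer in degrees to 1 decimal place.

For a prograde orbit the ground track reaches latitude ±i = ±87.5°.
Sensor half-swath on the ground ≈ 465·tan(8.9°) = 73 km = 0.65° of latitude.
Maximum observable latitude ≈ 87.5 + 0.65 = 88.2°.

88.2°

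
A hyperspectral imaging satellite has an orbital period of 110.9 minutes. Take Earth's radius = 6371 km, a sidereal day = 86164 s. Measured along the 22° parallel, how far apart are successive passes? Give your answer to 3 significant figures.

2870 km

T = 110.9 min = 6654.0 s.
Node shift per orbit = (6654.0/86164) × 360° = 27.80°.
Equatorial spacing = 27.80 × 111.2 km/° = 3091 km.
At 22° latitude, spacing = 3091 × cos(22°) = 2866 km.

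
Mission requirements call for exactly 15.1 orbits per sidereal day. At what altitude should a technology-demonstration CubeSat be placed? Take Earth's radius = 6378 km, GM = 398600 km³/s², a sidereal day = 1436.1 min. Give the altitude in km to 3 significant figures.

524 km

Required period T = 86166 / 15.1 = 5706.4 s.
From T = 2π√(a³/μ): a = (μ T²/4π²)^(1/3) = (398600 × 5706.4² / 4π²)^(1/3) = 6902 km.
Altitude h = a − R = 6902 − 6378 = 524 km.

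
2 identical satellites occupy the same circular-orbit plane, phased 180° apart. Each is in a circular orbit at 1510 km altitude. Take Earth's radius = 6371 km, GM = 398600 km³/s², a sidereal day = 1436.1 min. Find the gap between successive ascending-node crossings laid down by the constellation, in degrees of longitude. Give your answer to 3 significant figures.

14.5°

Semi-major axis a = 6371 + 1510 = 7881 km. Period T = 2π√(a³/μ) = 2π√(7881³/398600) = 6962.8 s = 116.05 min.
Single-satellite node shift = (6962.8/86166) × 360° = 29.09°.
With 2 satellites evenly phased, successive equator crossings are 29.09/2 = 14.545° apart.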